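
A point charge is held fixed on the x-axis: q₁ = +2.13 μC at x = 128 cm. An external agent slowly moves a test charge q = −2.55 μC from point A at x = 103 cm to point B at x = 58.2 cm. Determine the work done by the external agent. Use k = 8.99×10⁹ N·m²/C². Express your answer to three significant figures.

0.125 J

For quasistatic motion the external work equals the change in potential energy: W_ext = qΔV = q(V_B − V_A).
At A: distance to the source charge is 0.250 m; V_A = kq₁/r = 7.66×10⁴ V.
At B: distance to the source charge is 0.698 m; V_B = kq₁/r = 2.74×10⁴ V.
ΔV = V_B − V_A = -4.92×10⁴ V.
W_ext = qΔV = (-2.55×10⁻⁶ C)(-4.92×10⁴ V) = 0.125 J.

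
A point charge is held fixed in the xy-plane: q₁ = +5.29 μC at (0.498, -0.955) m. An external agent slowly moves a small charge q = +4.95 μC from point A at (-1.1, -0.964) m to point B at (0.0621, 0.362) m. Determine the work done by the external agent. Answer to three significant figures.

0.0224 J

For quasistatic motion the external work equals the change in potential energy: W_ext = qΔV = q(V_B − V_A).
At A: distance to the source charge is 1.60 m; V_A = kq₁/r = 2.98×10⁴ V.
At B: distance to the source charge is 1.39 m; V_B = kq₁/r = 3.43×10⁴ V.
ΔV = V_B − V_A = 4520 V.
W_ext = qΔV = (4.95×10⁻⁶ C)(4520 V) = 0.0224 J.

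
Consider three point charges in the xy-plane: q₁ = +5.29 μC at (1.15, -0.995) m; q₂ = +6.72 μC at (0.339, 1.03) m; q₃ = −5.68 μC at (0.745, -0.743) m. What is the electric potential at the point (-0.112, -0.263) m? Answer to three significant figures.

Electric potential is a scalar, so the contributions from each charge add algebraically: V = Σ kqᵢ/rᵢ.
Distances from the field point to each charge: r₁ = 1.46 m, r₂ = 1.37 m, r₃ = 0.982 m.
V = k[(5.29×10⁻⁶)/(1.46) + (6.72×10⁻⁶)/(1.37) + (-5.68×10⁻⁶)/(0.982)] = 2.47×10⁴ V.

2.47×10⁴ V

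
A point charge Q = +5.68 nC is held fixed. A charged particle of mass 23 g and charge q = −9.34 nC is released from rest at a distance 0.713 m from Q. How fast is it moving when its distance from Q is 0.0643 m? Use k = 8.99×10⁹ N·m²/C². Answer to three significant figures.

Only the electrostatic force acts, so mechanical energy is conserved: ½mv² = U₁ − U₂ = kQq(1/r₁ − 1/r₂).
U₁ − U₂ = (8.99×10⁹ N·m²/C²)(5.68×10⁻⁹ C)(-9.34×10⁻⁹ C)(1/0.713 − 1/0.0643) = 6.75×10⁻⁶ J.
v = √(2·6.75×10⁻⁶/0.0230) = 0.0242 m/s.

0.0242 m/s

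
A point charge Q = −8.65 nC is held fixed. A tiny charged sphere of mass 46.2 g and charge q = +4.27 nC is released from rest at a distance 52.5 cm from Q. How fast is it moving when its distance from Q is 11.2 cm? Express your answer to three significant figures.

0.0100 m/s

Only the electrostatic force acts, so mechanical energy is conserved: ½mv² = U₁ − U₂ = kQq(1/r₁ − 1/r₂).
U₁ − U₂ = (8.99×10⁹ N·m²/C²)(-8.65×10⁻⁹ C)(4.27×10⁻⁹ C)(1/0.525 − 1/0.112) = 2.33×10⁻⁶ J.
v = √(2·2.33×10⁻⁶/0.0462) = 0.0100 m/s.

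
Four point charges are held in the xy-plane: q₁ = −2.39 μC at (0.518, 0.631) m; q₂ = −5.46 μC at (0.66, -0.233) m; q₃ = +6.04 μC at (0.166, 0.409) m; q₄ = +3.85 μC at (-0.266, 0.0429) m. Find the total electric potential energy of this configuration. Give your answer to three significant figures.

-0.455 J

The work to assemble the configuration equals its total potential energy, U = Σ kqᵢqⱼ/rᵢⱼ over all pairs.
Pair separations: r₁₂ = 0.876 m, r₁₃ = 0.416 m, r₁₄ = 0.980 m, r₂₃ = 0.810 m, r₂₄ = 0.966 m, r₃₄ = 0.566 m.
Summing all 6 pair terms gives U = -0.455 J.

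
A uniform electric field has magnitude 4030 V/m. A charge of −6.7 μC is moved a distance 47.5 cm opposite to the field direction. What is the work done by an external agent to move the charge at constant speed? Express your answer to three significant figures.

-0.0128 J

The potential change for a displacement 47.5 cm opposite to the field direction is ΔV = +Ed = 1910 V.
W_ext = qΔV = -0.0128 J.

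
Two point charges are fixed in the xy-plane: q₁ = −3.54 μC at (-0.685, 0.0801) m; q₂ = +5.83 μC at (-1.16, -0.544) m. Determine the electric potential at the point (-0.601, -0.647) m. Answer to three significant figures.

The total potential is the scalar sum of each charge's contribution, V = Σ kqᵢ/rᵢ.
Distances from the field point to each charge: r₁ = 0.732 m, r₂ = 0.568 m.
V = k[(-3.54×10⁻⁶)/(0.732) + (5.83×10⁻⁶)/(0.568)] = 4.87×10⁴ V.

4.87×10⁴ V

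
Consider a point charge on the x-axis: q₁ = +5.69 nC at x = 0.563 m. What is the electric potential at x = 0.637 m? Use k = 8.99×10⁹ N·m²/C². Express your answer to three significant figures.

691 V

The total potential is the scalar sum of each charge's contribution, V = Σ kqᵢ/rᵢ.
V = k[(5.69×10⁻⁹)/(0.0740)] = 691 V.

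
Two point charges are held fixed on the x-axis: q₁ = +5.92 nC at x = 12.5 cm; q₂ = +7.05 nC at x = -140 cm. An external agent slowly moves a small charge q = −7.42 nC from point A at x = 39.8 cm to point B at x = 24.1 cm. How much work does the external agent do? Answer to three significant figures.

-1.98×10⁻⁶ J

For quasistatic motion the external work equals the change in potential energy: W_ext = qΔV = q(V_B − V_A).
At A: distances to the source charges are 0.273 m, 1.80 m; V_A = Σ kqᵢ/rᵢ = 230 V.
At B: distances to the source charges are 0.116 m, 1.64 m; V_B = Σ kqᵢ/rᵢ = 497 V.
ΔV = V_B − V_A = 267 V.
W_ext = qΔV = (-7.42×10⁻⁹ C)(267 V) = -1.98×10⁻⁶ J.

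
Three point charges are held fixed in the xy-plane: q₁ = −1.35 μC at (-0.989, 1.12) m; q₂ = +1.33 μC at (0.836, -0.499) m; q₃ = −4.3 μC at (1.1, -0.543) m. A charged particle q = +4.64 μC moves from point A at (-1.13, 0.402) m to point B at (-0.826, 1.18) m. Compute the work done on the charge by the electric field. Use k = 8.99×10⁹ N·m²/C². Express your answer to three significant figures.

The work done by the electric force is W_field = −ΔU = −q(V_B − V_A) = q(V_A − V_B).
At A: distances to the source charges are 0.732 m, 2.16 m, 2.42 m; V_A = Σ kqᵢ/rᵢ = -2.70×10⁴ V.
At B: distances to the source charges are 0.174 m, 2.36 m, 2.58 m; V_B = Σ kqᵢ/rᵢ = -7.98×10⁴ V.
ΔV = V_B − V_A = -5.28×10⁴ V.
W_field = −qΔV = −(4.64×10⁻⁶ C)(-5.28×10⁴ V) = 0.245 J.

0.245 J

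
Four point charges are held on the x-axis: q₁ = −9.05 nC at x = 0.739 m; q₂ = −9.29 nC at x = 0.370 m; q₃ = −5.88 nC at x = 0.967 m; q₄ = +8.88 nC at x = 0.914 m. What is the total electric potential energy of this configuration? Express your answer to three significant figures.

The assembly work is the sum of pairwise potential energies, U = Σ_{i<j} kqᵢqⱼ/rᵢⱼ.
Pair separations: r₁₂ = 0.369 m, r₁₃ = 0.228 m, r₁₄ = 0.175 m, r₂₃ = 0.597 m, r₂₄ = 0.544 m, r₃₄ = 0.0530 m.
Summing all 6 pair terms gives U = -9.38×10⁻⁶ J.

-9.38×10⁻⁶ J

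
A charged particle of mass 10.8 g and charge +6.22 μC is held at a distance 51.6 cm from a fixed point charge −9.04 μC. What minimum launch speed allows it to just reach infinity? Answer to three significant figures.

13.5 m/s

To just escape, total mechanical energy must reach zero at infinity: ½mv²_min + U = 0, so ½mv²_min = −U = |kQq|/r.
|U| = |kQq|/r = (8.99×10⁹ N·m²/C²)(9.04×10⁻⁶)(6.22×10⁻⁶)/(0.516) = 0.980 J.
v_min = √(2|U|/m) = √(2·0.980/0.0108) = 13.5 m/s.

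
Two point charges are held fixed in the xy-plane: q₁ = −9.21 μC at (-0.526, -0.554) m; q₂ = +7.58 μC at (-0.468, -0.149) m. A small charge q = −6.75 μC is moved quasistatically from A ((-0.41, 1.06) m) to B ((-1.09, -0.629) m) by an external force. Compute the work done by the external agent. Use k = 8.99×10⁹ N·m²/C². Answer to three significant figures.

For quasistatic motion the external work equals the change in potential energy: W_ext = qΔV = q(V_B − V_A).
At A: distances to the source charges are 1.62 m, 1.21 m; V_A = Σ kqᵢ/rᵢ = 5130 V.
At B: distances to the source charges are 0.569 m, 0.786 m; V_B = Σ kqᵢ/rᵢ = -5.88×10⁴ V.
ΔV = V_B − V_A = -6.39×10⁴ V.
W_ext = qΔV = (-6.75×10⁻⁶ C)(-6.39×10⁴ V) = 0.431 J.

0.431 J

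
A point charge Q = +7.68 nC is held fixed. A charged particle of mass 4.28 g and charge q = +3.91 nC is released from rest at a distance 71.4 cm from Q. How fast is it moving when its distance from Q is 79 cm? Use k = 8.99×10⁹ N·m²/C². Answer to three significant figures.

4.12×10⁻³ m/s

Only the electrostatic force acts, so mechanical energy is conserved: ½mv² = U₁ − U₂ = kQq(1/r₁ − 1/r₂).
U₁ − U₂ = (8.99×10⁹ N·m²/C²)(7.68×10⁻⁹ C)(3.91×10⁻⁹ C)(1/0.714 − 1/0.790) = 3.64×10⁻⁸ J.
v = √(2·3.64×10⁻⁸/4.28×10⁻³) = 4.12×10⁻³ m/s.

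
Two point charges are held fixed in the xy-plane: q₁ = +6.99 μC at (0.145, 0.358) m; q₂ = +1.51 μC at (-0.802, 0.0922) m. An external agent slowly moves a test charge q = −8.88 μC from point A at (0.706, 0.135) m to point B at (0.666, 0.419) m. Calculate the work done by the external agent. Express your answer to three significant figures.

For quasistatic motion the external work equals the change in potential energy: W_ext = qΔV = q(V_B − V_A).
At A: distances to the source charges are 0.604 m, 1.51 m; V_A = Σ kqᵢ/rᵢ = 1.13×10⁵ V.
At B: distances to the source charges are 0.525 m, 1.50 m; V_B = Σ kqᵢ/rᵢ = 1.29×10⁵ V.
ΔV = V_B − V_A = 1.57×10⁴ V.
W_ext = qΔV = (-8.88×10⁻⁶ C)(1.57×10⁴ V) = -0.140 J.

-0.140 J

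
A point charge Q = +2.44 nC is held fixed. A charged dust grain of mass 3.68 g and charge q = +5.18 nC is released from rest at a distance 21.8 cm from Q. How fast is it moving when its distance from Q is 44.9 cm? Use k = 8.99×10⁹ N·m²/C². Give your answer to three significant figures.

Only the electrostatic force acts, so mechanical energy is conserved: ½mv² = U₁ − U₂ = kQq(1/r₁ − 1/r₂).
U₁ − U₂ = (8.99×10⁹ N·m²/C²)(2.44×10⁻⁹ C)(5.18×10⁻⁹ C)(1/0.218 − 1/0.449) = 2.68×10⁻⁷ J.
v = √(2·2.68×10⁻⁷/3.68×10⁻³) = 0.0121 m/s.

0.0121 m/s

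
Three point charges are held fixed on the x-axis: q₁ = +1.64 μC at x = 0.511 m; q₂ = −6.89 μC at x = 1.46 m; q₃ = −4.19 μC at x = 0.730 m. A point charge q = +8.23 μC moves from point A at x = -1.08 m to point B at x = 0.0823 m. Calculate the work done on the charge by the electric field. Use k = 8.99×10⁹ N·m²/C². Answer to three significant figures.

0.270 J

The work done by the electric force is W_field = −ΔU = −q(V_B − V_A) = q(V_A − V_B).
At A: distances to the source charges are 1.59 m, 2.54 m, 1.81 m; V_A = Σ kqᵢ/rᵢ = -3.59×10⁴ V.
At B: distances to the source charges are 0.429 m, 1.38 m, 0.648 m; V_B = Σ kqᵢ/rᵢ = -6.87×10⁴ V.
ΔV = V_B − V_A = -3.28×10⁴ V.
W_field = −qΔV = −(8.23×10⁻⁶ C)(-3.28×10⁴ V) = 0.270 J.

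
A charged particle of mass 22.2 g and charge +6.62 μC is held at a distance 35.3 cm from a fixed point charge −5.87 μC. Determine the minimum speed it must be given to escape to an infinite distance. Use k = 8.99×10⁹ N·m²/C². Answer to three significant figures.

To just escape, total mechanical energy must reach zero at infinity: ½mv²_min + U = 0, so ½mv²_min = −U = |kQq|/r.
|U| = |kQq|/r = (8.99×10⁹ N·m²/C²)(5.87×10⁻⁶)(6.62×10⁻⁶)/(0.353) = 0.990 J.
v_min = √(2|U|/m) = √(2·0.990/0.0222) = 9.44 m/s.

9.44 m/s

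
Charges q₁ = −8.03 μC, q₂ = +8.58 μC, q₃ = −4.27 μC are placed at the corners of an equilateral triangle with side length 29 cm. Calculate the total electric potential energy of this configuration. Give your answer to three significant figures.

-2.21 J

The work to assemble the configuration equals its total potential energy, U = Σ kqᵢqⱼ/rᵢⱼ over all pairs.
All three pair separations equal the side length, 0.290 m.
U = (-2.14) + (1.06) + (-1.14) = -2.21 J.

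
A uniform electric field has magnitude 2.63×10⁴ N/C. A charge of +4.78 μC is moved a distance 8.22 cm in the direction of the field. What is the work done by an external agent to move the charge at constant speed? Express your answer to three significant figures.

The potential change for a displacement 8.22 cm in the direction of the field is ΔV = −Ed = -2160 V.
W_ext = qΔV = -0.0103 J.

-0.0103 J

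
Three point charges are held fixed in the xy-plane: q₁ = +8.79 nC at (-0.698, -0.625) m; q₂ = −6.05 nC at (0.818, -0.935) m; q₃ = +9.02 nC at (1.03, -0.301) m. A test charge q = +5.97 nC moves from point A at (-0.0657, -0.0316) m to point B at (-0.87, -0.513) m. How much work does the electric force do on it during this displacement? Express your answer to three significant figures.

-1.65×10⁻⁶ J

The work done by the electric force is W_field = −ΔU = −q(V_B − V_A) = q(V_A − V_B).
At A: distances to the source charges are 0.867 m, 1.26 m, 1.13 m; V_A = Σ kqᵢ/rᵢ = 120 V.
At B: distances to the source charges are 0.205 m, 1.74 m, 1.91 m; V_B = Σ kqᵢ/rᵢ = 396 V.
ΔV = V_B − V_A = 276 V.
W_field = −qΔV = −(5.97×10⁻⁹ C)(276 V) = -1.65×10⁻⁶ J.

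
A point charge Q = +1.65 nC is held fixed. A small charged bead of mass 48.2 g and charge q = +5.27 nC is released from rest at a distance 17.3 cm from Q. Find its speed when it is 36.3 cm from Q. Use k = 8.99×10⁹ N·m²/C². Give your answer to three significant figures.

Only the electrostatic force acts, so mechanical energy is conserved: ½mv² = U₁ − U₂ = kQq(1/r₁ − 1/r₂).
U₁ − U₂ = (8.99×10⁹ N·m²/C²)(1.65×10⁻⁹ C)(5.27×10⁻⁹ C)(1/0.173 − 1/0.363) = 2.37×10⁻⁷ J.
v = √(2·2.37×10⁻⁷/0.0482) = 3.13×10⁻³ m/s.

3.13×10⁻³ m/s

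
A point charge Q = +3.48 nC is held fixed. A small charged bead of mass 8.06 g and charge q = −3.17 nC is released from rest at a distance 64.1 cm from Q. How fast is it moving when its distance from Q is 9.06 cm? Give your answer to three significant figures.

Only the electrostatic force acts, so mechanical energy is conserved: ½mv² = U₁ − U₂ = kQq(1/r₁ − 1/r₂).
U₁ − U₂ = (8.99×10⁹ N·m²/C²)(3.48×10⁻⁹ C)(-3.17×10⁻⁹ C)(1/0.641 − 1/0.0906) = 9.40×10⁻⁷ J.
v = √(2·9.40×10⁻⁷/8.06×10⁻³) = 0.0153 m/s.

0.0153 m/s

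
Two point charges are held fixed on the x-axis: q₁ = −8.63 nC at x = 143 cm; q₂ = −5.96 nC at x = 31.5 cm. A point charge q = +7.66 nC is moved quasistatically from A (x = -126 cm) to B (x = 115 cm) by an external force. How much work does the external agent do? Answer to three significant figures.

For quasistatic motion the external work equals the change in potential energy: W_ext = qΔV = q(V_B − V_A).
At A: distances to the source charges are 2.69 m, 1.57 m; V_A = Σ kqᵢ/rᵢ = -62.9 V.
At B: distances to the source charges are 0.280 m, 0.835 m; V_B = Σ kqᵢ/rᵢ = -341 V.
ΔV = V_B − V_A = -278 V.
W_ext = qΔV = (7.66×10⁻⁹ C)(-278 V) = -2.13×10⁻⁶ J.

-2.13×10⁻⁶ J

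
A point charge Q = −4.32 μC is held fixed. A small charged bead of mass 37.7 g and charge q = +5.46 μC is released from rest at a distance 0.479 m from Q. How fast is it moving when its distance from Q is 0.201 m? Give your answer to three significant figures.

Only the electrostatic force acts, so mechanical energy is conserved: ½mv² = U₁ − U₂ = kQq(1/r₁ − 1/r₂).
U₁ − U₂ = (8.99×10⁹ N·m²/C²)(-4.32×10⁻⁶ C)(5.46×10⁻⁶ C)(1/0.479 − 1/0.201) = 0.612 J.
v = √(2·0.612/0.0377) = 5.70 m/s.

5.70 m/s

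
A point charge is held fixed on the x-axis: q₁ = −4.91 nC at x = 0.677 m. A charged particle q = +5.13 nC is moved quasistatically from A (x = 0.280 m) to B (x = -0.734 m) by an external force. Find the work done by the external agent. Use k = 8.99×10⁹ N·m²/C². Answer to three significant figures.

For quasistatic motion the external work equals the change in potential energy: W_ext = qΔV = q(V_B − V_A).
At A: distance to the source charge is 0.397 m; V_A = kq₁/r = -111 V.
At B: distance to the source charge is 1.41 m; V_B = kq₁/r = -31.3 V.
ΔV = V_B − V_A = 79.9 V.
W_ext = qΔV = (5.13×10⁻⁹ C)(79.9 V) = 4.10×10⁻⁷ J.

4.10×10⁻⁷ J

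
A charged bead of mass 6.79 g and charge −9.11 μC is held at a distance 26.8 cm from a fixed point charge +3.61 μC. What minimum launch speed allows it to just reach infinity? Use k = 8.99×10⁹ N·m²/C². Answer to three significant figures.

To just escape, total mechanical energy must reach zero at infinity: ½mv²_min + U = 0, so ½mv²_min = −U = |kQq|/r.
|U| = |kQq|/r = (8.99×10⁹ N·m²/C²)(3.61×10⁻⁶)(9.11×10⁻⁶)/(0.268) = 1.10 J.
v_min = √(2|U|/m) = √(2·1.10/6.79×10⁻³) = 18.0 m/s.

18.0 m/s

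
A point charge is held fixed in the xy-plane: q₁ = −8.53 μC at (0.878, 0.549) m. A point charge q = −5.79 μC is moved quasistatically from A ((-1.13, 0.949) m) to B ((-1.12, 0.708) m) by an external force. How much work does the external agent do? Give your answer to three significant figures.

For quasistatic motion the external work equals the change in potential energy: W_ext = qΔV = q(V_B − V_A).
At A: distance to the source charge is 2.05 m; V_A = kq₁/r = -3.75×10⁴ V.
At B: distance to the source charge is 2.00 m; V_B = kq₁/r = -3.83×10⁴ V.
ΔV = V_B − V_A = -806 V.
W_ext = qΔV = (-5.79×10⁻⁶ C)(-806 V) = 4.67×10⁻³ J.

4.67×10⁻³ J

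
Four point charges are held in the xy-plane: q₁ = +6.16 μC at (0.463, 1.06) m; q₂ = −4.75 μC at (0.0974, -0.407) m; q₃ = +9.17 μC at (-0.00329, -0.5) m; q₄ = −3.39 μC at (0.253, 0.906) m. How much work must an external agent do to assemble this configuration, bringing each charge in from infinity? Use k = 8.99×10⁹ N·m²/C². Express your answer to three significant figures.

The assembly work is the sum of pairwise potential energies, U = Σ_{i<j} kqᵢqⱼ/rᵢⱼ.
Pair separations: r₁₂ = 1.51 m, r₁₃ = 1.63 m, r₁₄ = 0.260 m, r₂₃ = 0.137 m, r₂₄ = 1.32 m, r₃₄ = 1.43 m.
Summing all 6 pair terms gives U = -3.53 J.

-3.53 J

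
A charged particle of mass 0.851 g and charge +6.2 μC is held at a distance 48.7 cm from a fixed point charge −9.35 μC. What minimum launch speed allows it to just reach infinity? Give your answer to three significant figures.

To just escape, total mechanical energy must reach zero at infinity: ½mv²_min + U = 0, so ½mv²_min = −U = |kQq|/r.
|U| = |kQq|/r = (8.99×10⁹ N·m²/C²)(9.35×10⁻⁶)(6.20×10⁻⁶)/(0.487) = 1.07 J.
v_min = √(2|U|/m) = √(2·1.07/8.51×10⁻⁴) = 50.1 m/s.

50.1 m/s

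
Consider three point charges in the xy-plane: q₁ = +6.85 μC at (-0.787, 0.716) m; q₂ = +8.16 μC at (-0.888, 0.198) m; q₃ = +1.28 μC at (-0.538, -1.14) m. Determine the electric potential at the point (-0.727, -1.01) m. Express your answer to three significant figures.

1.46×10⁵ V

The total potential is the scalar sum of each charge's contribution, V = Σ kqᵢ/rᵢ.
Distances from the field point to each charge: r₁ = 1.73 m, r₂ = 1.22 m, r₃ = 0.229 m.
V = k[(6.85×10⁻⁶)/(1.73) + (8.16×10⁻⁶)/(1.22) + (1.28×10⁻⁶)/(0.229)] = 1.46×10⁵ V.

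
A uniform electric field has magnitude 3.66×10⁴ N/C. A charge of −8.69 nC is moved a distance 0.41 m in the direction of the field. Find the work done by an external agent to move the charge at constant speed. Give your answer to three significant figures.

The potential change for a displacement 0.41 m in the direction of the field is ΔV = −Ed = -1.50×10⁴ V.
W_ext = qΔV = 1.30×10⁻⁴ J.

1.30×10⁻⁴ J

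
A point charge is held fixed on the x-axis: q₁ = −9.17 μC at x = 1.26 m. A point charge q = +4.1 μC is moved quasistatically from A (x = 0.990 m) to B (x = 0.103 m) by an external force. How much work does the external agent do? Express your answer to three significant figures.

For quasistatic motion the external work equals the change in potential energy: W_ext = qΔV = q(V_B − V_A).
At A: distance to the source charge is 0.270 m; V_A = kq₁/r = -3.05×10⁵ V.
At B: distance to the source charge is 1.16 m; V_B = kq₁/r = -7.13×10⁴ V.
ΔV = V_B − V_A = 2.34×10⁵ V.
W_ext = qΔV = (4.10×10⁻⁶ C)(2.34×10⁵ V) = 0.960 J.

0.960 J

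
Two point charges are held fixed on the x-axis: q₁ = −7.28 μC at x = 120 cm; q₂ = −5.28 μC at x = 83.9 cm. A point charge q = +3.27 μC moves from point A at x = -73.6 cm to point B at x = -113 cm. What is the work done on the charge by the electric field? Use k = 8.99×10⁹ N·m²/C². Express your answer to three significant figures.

-0.0384 J

The work done by the electric force is W_field = −ΔU = −q(V_B − V_A) = q(V_A − V_B).
At A: distances to the source charges are 1.94 m, 1.58 m; V_A = Σ kqᵢ/rᵢ = -6.39×10⁴ V.
At B: distances to the source charges are 2.33 m, 1.97 m; V_B = Σ kqᵢ/rᵢ = -5.22×10⁴ V.
ΔV = V_B − V_A = 1.17×10⁴ V.
W_field = −qΔV = −(3.27×10⁻⁶ C)(1.17×10⁴ V) = -0.0384 J.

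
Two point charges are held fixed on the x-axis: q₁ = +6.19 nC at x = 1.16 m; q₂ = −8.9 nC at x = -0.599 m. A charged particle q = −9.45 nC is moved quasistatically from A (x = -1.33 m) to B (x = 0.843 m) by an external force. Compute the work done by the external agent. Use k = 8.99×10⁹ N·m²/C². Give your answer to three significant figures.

For quasistatic motion the external work equals the change in potential energy: W_ext = qΔV = q(V_B − V_A).
At A: distances to the source charges are 2.49 m, 0.731 m; V_A = Σ kqᵢ/rᵢ = -87.1 V.
At B: distances to the source charges are 0.317 m, 1.44 m; V_B = Σ kqᵢ/rᵢ = 120 V.
ΔV = V_B − V_A = 207 V.
W_ext = qΔV = (-9.45×10⁻⁹ C)(207 V) = -1.96×10⁻⁶ J.

-1.96×10⁻⁶ J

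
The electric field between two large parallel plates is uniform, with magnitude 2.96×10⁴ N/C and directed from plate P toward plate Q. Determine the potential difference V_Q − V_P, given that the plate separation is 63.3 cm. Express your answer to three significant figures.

-1.87×10⁴ V

In a uniform field, potential decreases in the direction of E: ΔV = −E·d for a displacement d parallel to E.
Going from P to Q is a displacement of 63.3 cm along the field, so V_Q − V_P = −Ed = -1.87×10⁴ V.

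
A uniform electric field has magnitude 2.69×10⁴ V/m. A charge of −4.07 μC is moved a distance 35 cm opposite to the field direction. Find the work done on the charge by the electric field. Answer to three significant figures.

0.0383 J

The potential change for a displacement 35 cm opposite to the field direction is ΔV = +Ed = 9420 V.
W_field = −qΔV = 0.0383 J.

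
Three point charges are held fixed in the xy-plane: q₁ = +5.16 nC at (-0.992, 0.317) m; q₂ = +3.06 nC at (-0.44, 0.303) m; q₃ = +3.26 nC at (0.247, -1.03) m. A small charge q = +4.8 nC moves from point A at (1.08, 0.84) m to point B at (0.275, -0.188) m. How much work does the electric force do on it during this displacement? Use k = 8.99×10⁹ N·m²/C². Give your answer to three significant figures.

-2.28×10⁻⁷ J

The work done by the electric force is W_field = −ΔU = −q(V_B − V_A) = q(V_A − V_B).
At A: distances to the source charges are 2.14 m, 1.61 m, 2.05 m; V_A = Σ kqᵢ/rᵢ = 53.1 V.
At B: distances to the source charges are 1.36 m, 0.867 m, 0.842 m; V_B = Σ kqᵢ/rᵢ = 101 V.
ΔV = V_B − V_A = 47.4 V.
W_field = −qΔV = −(4.80×10⁻⁹ C)(47.4 V) = -2.28×10⁻⁷ J.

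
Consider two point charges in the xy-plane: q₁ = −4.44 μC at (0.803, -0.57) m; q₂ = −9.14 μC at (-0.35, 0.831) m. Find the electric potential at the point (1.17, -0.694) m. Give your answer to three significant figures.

-1.41×10⁵ V

Electric potential is a scalar, so the contributions from each charge add algebraically: V = Σ kqᵢ/rᵢ.
Distances from the field point to each charge: r₁ = 0.387 m, r₂ = 2.15 m.
V = k[(-4.44×10⁻⁶)/(0.387) + (-9.14×10⁻⁶)/(2.15)] = -1.41×10⁵ V.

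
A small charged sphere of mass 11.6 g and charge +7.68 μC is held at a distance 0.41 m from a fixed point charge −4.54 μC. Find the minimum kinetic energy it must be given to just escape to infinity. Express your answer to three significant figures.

To just escape, total mechanical energy must reach zero at infinity: ½mv²_min + U = 0, so ½mv²_min = −U = |kQq|/r.
|U| = |kQq|/r = (8.99×10⁹ N·m²/C²)(4.54×10⁻⁶)(7.68×10⁻⁶)/(0.410) = 0.765 J.

0.765 J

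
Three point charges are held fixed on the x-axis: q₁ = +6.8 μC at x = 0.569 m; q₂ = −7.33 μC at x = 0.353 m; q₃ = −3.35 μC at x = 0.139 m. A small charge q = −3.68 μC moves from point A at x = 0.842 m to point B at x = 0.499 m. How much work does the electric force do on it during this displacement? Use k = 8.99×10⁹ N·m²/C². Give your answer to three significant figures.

1.07 J

The work done by the electric force is W_field = −ΔU = −q(V_B − V_A) = q(V_A − V_B).
At A: distances to the source charges are 0.273 m, 0.489 m, 0.703 m; V_A = Σ kqᵢ/rᵢ = 4.63×10⁴ V.
At B: distances to the source charges are 0.0700 m, 0.146 m, 0.360 m; V_B = Σ kqᵢ/rᵢ = 3.38×10⁵ V.
ΔV = V_B − V_A = 2.92×10⁵ V.
W_field = −qΔV = −(-3.68×10⁻⁶ C)(2.92×10⁵ V) = 1.07 J.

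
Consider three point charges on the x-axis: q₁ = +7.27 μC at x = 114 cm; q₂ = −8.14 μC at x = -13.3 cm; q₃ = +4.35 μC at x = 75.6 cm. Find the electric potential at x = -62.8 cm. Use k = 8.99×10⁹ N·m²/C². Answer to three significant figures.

-8.26×10⁴ V

Electric potential is a scalar, so the contributions from each charge add algebraically: V = Σ kqᵢ/rᵢ.
Distances from the field point to each charge: r₁ = 1.77 m, r₂ = 0.495 m, r₃ = 1.38 m.
V = k[(7.27×10⁻⁶)/(1.77) + (-8.14×10⁻⁶)/(0.495) + (4.35×10⁻⁶)/(1.38)] = -8.26×10⁴ V.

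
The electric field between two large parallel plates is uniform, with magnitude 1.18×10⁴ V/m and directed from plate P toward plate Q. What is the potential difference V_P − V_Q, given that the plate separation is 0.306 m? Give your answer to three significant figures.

In a uniform field, potential decreases in the direction of E: ΔV = −E·d for a displacement d parallel to E.
Going from Q to P is a displacement of 0.306 m opposite to the field, so V_P − V_Q = +Ed = 3610 V.

3610 V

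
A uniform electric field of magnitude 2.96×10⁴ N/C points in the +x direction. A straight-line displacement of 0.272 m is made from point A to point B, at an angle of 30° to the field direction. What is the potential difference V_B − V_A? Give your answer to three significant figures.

-6970 V

Only the component of displacement along E changes the potential: ΔV = −E·d·cosθ.
ΔV = −(2.96×10⁴ V/m)(0.272 m)cos30° = -6970 V.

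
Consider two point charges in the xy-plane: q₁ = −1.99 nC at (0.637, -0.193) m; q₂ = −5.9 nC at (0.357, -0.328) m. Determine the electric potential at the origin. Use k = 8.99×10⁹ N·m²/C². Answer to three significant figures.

-136 V

Electric potential is a scalar, so the contributions from each charge add algebraically: V = Σ kqᵢ/rᵢ.
Distances from the field point to each charge: r₁ = 0.666 m, r₂ = 0.485 m.
V = k[(-1.99×10⁻⁹)/(0.666) + (-5.90×10⁻⁹)/(0.485)] = -136 V.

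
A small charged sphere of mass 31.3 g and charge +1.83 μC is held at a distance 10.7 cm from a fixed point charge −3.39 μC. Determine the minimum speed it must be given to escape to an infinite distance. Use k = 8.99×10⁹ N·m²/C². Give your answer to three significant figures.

5.77 m/s

To just escape, total mechanical energy must reach zero at infinity: ½mv²_min + U = 0, so ½mv²_min = −U = |kQq|/r.
|U| = |kQq|/r = (8.99×10⁹ N·m²/C²)(3.39×10⁻⁶)(1.83×10⁻⁶)/(0.107) = 0.521 J.
v_min = √(2|U|/m) = √(2·0.521/0.0313) = 5.77 m/s.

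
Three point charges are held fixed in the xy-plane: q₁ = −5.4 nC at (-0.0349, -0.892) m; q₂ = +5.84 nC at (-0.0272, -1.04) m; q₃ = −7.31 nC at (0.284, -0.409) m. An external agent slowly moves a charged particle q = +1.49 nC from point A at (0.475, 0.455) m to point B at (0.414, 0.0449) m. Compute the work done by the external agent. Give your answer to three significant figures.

For quasistatic motion the external work equals the change in potential energy: W_ext = qΔV = q(V_B − V_A).
At A: distances to the source charges are 1.44 m, 1.58 m, 0.885 m; V_A = Σ kqᵢ/rᵢ = -74.7 V.
At B: distances to the source charges are 1.04 m, 1.17 m, 0.472 m; V_B = Σ kqᵢ/rᵢ = -141 V.
ΔV = V_B − V_A = -66.4 V.
W_ext = qΔV = (1.49×10⁻⁹ C)(-66.4 V) = -9.89×10⁻⁸ J.

-9.89×10⁻⁸ J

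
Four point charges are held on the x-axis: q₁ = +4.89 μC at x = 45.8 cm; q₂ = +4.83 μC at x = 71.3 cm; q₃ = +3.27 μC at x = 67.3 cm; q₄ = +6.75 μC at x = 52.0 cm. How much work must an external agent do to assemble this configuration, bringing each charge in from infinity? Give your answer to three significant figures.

12.7 J

The assembly work is the sum of pairwise potential energies, U = Σ_{i<j} kqᵢqⱼ/rᵢⱼ.
Pair separations: r₁₂ = 0.255 m, r₁₃ = 0.215 m, r₁₄ = 0.0620 m, r₂₃ = 0.0400 m, r₂₄ = 0.193 m, r₃₄ = 0.153 m.
Summing all 6 pair terms gives U = 12.7 J.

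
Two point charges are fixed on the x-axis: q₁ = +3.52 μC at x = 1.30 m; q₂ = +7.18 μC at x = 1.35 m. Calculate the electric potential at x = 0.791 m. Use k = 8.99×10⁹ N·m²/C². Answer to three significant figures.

The total potential is the scalar sum of each charge's contribution, V = Σ kqᵢ/rᵢ.
Distances from the field point to each charge: r₁ = 0.509 m, r₂ = 0.559 m.
V = k[(3.52×10⁻⁶)/(0.509) + (7.18×10⁻⁶)/(0.559)] = 1.78×10⁵ V.

1.78×10⁵ V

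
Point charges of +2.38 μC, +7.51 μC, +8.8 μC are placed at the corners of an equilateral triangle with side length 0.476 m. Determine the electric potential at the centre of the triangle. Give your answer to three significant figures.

6.11×10⁵ V

Electric potential is a scalar, so the contributions from each charge add algebraically: V = Σ kqᵢ/rᵢ.
The distance from each vertex to the centroid is a/√3 = 0.275 m.
V = k[(2.38×10⁻⁶)/(0.275) + (7.51×10⁻⁶)/(0.275) + (8.80×10⁻⁶)/(0.275)] = 6.11×10⁵ V.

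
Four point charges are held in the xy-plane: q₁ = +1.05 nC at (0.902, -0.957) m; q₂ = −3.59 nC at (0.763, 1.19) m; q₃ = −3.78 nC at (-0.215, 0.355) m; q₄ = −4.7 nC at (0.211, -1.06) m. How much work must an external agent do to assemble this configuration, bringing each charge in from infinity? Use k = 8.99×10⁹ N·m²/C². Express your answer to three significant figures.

1.68×10⁻⁷ J

The work to assemble the configuration equals its total potential energy, U = Σ kqᵢqⱼ/rᵢⱼ over all pairs.
Pair separations: r₁₂ = 2.15 m, r₁₃ = 1.72 m, r₁₄ = 0.699 m, r₂₃ = 1.29 m, r₂₄ = 2.32 m, r₃₄ = 1.48 m.
Summing all 6 pair terms gives U = 1.68×10⁻⁷ J.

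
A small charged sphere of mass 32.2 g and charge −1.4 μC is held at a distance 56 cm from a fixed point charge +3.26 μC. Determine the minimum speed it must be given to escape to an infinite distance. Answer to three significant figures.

To just escape, total mechanical energy must reach zero at infinity: ½mv²_min + U = 0, so ½mv²_min = −U = |kQq|/r.
|U| = |kQq|/r = (8.99×10⁹ N·m²/C²)(3.26×10⁻⁶)(1.40×10⁻⁶)/(0.560) = 0.0733 J.
v_min = √(2|U|/m) = √(2·0.0733/0.0322) = 2.13 m/s.

2.13 m/s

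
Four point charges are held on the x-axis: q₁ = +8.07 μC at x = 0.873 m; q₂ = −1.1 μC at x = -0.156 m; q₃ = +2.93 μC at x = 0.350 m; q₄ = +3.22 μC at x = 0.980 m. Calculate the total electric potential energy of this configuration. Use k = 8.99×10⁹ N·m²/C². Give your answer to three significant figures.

The assembly work is the sum of pairwise potential energies, U = Σ_{i<j} kqᵢqⱼ/rᵢⱼ.
Pair separations: r₁₂ = 1.03 m, r₁₃ = 0.523 m, r₁₄ = 0.107 m, r₂₃ = 0.506 m, r₂₄ = 1.14 m, r₃₄ = 0.630 m.
Summing all 6 pair terms gives U = 2.56 J.

2.56 J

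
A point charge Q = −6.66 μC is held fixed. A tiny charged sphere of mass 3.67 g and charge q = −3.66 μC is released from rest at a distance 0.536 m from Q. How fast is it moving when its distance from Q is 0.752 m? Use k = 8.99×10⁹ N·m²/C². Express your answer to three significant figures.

8.00 m/s

Only the electrostatic force acts, so mechanical energy is conserved: ½mv² = U₁ − U₂ = kQq(1/r₁ − 1/r₂).
U₁ − U₂ = (8.99×10⁹ N·m²/C²)(-6.66×10⁻⁶ C)(-3.66×10⁻⁶ C)(1/0.536 − 1/0.752) = 0.117 J.
v = √(2·0.117/3.67×10⁻³) = 8.00 m/s.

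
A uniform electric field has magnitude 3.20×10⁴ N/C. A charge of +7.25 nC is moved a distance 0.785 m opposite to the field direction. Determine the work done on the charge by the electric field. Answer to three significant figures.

-1.82×10⁻⁴ J

The potential change for a displacement 0.785 m opposite to the field direction is ΔV = +Ed = 2.51×10⁴ V.
W_field = −qΔV = -1.82×10⁻⁴ J.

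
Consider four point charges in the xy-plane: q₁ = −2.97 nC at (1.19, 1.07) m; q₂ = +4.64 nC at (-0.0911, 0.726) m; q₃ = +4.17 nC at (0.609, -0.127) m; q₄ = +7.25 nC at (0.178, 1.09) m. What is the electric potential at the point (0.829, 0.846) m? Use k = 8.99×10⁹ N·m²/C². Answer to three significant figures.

113 V

Electric potential is a scalar, so the contributions from each charge add algebraically: V = Σ kqᵢ/rᵢ.
Distances from the field point to each charge: r₁ = 0.425 m, r₂ = 0.928 m, r₃ = 0.998 m, r₄ = 0.695 m.
V = k[(-2.97×10⁻⁹)/(0.425) + (4.64×10⁻⁹)/(0.928) + (4.17×10⁻⁹)/(0.998) + (7.25×10⁻⁹)/(0.695)] = 113 V.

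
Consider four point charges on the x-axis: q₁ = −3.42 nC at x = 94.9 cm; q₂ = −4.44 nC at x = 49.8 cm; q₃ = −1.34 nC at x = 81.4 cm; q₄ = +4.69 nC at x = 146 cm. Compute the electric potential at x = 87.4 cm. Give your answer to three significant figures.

-645 V

Electric potential is a scalar, so the contributions from each charge add algebraically: V = Σ kqᵢ/rᵢ.
Distances from the field point to each charge: r₁ = 0.0750 m, r₂ = 0.376 m, r₃ = 0.0600 m, r₄ = 0.586 m.
V = k[(-3.42×10⁻⁹)/(0.0750) + (-4.44×10⁻⁹)/(0.376) + (-1.34×10⁻⁹)/(0.0600) + (4.69×10⁻⁹)/(0.586)] = -645 V.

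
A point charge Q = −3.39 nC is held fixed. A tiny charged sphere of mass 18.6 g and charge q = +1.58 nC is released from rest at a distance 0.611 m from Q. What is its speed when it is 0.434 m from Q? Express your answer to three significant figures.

Only the electrostatic force acts, so mechanical energy is conserved: ½mv² = U₁ − U₂ = kQq(1/r₁ − 1/r₂).
U₁ − U₂ = (8.99×10⁹ N·m²/C²)(-3.39×10⁻⁹ C)(1.58×10⁻⁹ C)(1/0.611 − 1/0.434) = 3.21×10⁻⁸ J.
v = √(2·3.21×10⁻⁸/0.0186) = 1.86×10⁻³ m/s.

1.86×10⁻³ m/s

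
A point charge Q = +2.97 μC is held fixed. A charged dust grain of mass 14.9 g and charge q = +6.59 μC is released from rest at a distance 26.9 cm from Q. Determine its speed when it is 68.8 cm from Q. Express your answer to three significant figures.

Only the electrostatic force acts, so mechanical energy is conserved: ½mv² = U₁ − U₂ = kQq(1/r₁ − 1/r₂).
U₁ − U₂ = (8.99×10⁹ N·m²/C²)(2.97×10⁻⁶ C)(6.59×10⁻⁶ C)(1/0.269 − 1/0.688) = 0.398 J.
v = √(2·0.398/0.0149) = 7.31 m/s.

7.31 m/s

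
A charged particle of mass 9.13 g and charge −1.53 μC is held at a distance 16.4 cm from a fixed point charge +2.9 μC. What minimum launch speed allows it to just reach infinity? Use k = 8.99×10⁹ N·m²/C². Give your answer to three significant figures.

7.30 m/s

To just escape, total mechanical energy must reach zero at infinity: ½mv²_min + U = 0, so ½mv²_min = −U = |kQq|/r.
|U| = |kQq|/r = (8.99×10⁹ N·m²/C²)(2.90×10⁻⁶)(1.53×10⁻⁶)/(0.164) = 0.243 J.
v_min = √(2|U|/m) = √(2·0.243/9.13×10⁻³) = 7.30 m/s.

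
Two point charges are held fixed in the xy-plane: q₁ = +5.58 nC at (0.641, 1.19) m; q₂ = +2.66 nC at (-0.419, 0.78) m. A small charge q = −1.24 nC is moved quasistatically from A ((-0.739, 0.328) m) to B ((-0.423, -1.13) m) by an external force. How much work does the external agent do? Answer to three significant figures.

5.19×10⁻⁸ J

For quasistatic motion the external work equals the change in potential energy: W_ext = qΔV = q(V_B − V_A).
At A: distances to the source charges are 1.63 m, 0.554 m; V_A = Σ kqᵢ/rᵢ = 74.0 V.
At B: distances to the source charges are 2.55 m, 1.91 m; V_B = Σ kqᵢ/rᵢ = 32.2 V.
ΔV = V_B − V_A = -41.8 V.
W_ext = qΔV = (-1.24×10⁻⁹ C)(-41.8 V) = 5.19×10⁻⁸ J.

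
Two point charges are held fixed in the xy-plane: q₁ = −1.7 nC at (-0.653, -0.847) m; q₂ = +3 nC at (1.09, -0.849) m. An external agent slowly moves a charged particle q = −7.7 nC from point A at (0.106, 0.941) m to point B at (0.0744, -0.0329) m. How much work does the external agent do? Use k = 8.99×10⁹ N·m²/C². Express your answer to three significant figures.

-1.05×10⁻⁸ J

For quasistatic motion the external work equals the change in potential energy: W_ext = qΔV = q(V_B − V_A).
At A: distances to the source charges are 1.94 m, 2.04 m; V_A = Σ kqᵢ/rᵢ = 5.34 V.
At B: distances to the source charges are 1.09 m, 1.30 m; V_B = Σ kqᵢ/rᵢ = 6.70 V.
ΔV = V_B − V_A = 1.37 V.
W_ext = qΔV = (-7.70×10⁻⁹ C)(1.37 V) = -1.05×10⁻⁸ J.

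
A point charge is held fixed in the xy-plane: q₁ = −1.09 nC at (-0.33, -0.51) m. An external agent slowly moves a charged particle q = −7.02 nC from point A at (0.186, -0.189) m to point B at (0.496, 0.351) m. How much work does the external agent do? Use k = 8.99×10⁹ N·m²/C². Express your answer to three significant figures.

For quasistatic motion the external work equals the change in potential energy: W_ext = qΔV = q(V_B − V_A).
At A: distance to the source charge is 0.608 m; V_A = kq₁/r = -16.1 V.
At B: distance to the source charge is 1.19 m; V_B = kq₁/r = -8.21 V.
ΔV = V_B − V_A = 7.91 V.
W_ext = qΔV = (-7.02×10⁻⁹ C)(7.91 V) = -5.55×10⁻⁸ J.

-5.55×10⁻⁸ J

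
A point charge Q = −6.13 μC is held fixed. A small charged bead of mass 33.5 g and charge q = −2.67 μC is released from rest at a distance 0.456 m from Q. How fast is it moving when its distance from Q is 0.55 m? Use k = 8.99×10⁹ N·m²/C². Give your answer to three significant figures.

Only the electrostatic force acts, so mechanical energy is conserved: ½mv² = U₁ − U₂ = kQq(1/r₁ − 1/r₂).
U₁ − U₂ = (8.99×10⁹ N·m²/C²)(-6.13×10⁻⁶ C)(-2.67×10⁻⁶ C)(1/0.456 − 1/0.550) = 0.0551 J.
v = √(2·0.0551/0.0335) = 1.81 m/s.

1.81 m/s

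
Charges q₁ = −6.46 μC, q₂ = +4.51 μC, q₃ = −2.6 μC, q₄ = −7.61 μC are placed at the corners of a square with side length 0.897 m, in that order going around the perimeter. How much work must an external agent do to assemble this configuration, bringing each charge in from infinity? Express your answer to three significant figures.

0.157 J

The assembly work is the sum of pairwise potential energies, U = Σ_{i<j} kqᵢqⱼ/rᵢⱼ.
The four side pairs have separation 0.897 m and the two diagonal pairs 1.27 m.
Summing all 6 pair terms gives U = 0.157 J.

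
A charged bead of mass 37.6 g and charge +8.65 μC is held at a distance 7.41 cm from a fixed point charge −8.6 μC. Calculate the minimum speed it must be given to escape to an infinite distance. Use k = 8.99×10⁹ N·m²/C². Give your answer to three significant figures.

To just escape, total mechanical energy must reach zero at infinity: ½mv²_min + U = 0, so ½mv²_min = −U = |kQq|/r.
|U| = |kQq|/r = (8.99×10⁹ N·m²/C²)(8.60×10⁻⁶)(8.65×10⁻⁶)/(0.0741) = 9.03 J.
v_min = √(2|U|/m) = √(2·9.03/0.0376) = 21.9 m/s.

21.9 m/s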